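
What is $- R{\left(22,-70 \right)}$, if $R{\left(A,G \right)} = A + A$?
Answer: $-44$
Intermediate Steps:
$R{\left(A,G \right)} = 2 A$
$- R{\left(22,-70 \right)} = - 2 \cdot 22 = \left(-1\right) 44 = -44$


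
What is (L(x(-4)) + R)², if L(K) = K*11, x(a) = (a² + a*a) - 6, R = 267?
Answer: 305809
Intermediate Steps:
x(a) = -6 + 2*a² (x(a) = (a² + a²) - 6 = 2*a² - 6 = -6 + 2*a²)
L(K) = 11*K
(L(x(-4)) + R)² = (11*(-6 + 2*(-4)²) + 267)² = (11*(-6 + 2*16) + 267)² = (11*(-6 + 32) + 267)² = (11*26 + 267)² = (286 + 267)² = 553² = 305809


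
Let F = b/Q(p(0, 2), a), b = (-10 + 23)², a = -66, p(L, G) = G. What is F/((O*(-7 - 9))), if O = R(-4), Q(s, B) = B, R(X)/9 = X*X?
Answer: 169/152064 ≈ 0.0011114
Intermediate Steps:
R(X) = 9*X² (R(X) = 9*(X*X) = 9*X²)
O = 144 (O = 9*(-4)² = 9*16 = 144)
b = 169 (b = 13² = 169)
F = -169/66 (F = 169/(-66) = 169*(-1/66) = -169/66 ≈ -2.5606)
F/((O*(-7 - 9))) = -169*1/(144*(-7 - 9))/66 = -169/(66*(144*(-16))) = -169/66/(-2304) = -169/66*(-1/2304) = 169/152064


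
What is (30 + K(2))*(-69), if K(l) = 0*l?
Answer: -2070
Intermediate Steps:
K(l) = 0
(30 + K(2))*(-69) = (30 + 0)*(-69) = 30*(-69) = -2070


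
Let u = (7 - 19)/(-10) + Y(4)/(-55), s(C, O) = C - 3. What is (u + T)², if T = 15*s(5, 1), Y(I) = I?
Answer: 2930944/3025 ≈ 968.91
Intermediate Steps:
s(C, O) = -3 + C
T = 30 (T = 15*(-3 + 5) = 15*2 = 30)
u = 62/55 (u = (7 - 19)/(-10) + 4/(-55) = -12*(-⅒) + 4*(-1/55) = 6/5 - 4/55 = 62/55 ≈ 1.1273)
(u + T)² = (62/55 + 30)² = (1712/55)² = 2930944/3025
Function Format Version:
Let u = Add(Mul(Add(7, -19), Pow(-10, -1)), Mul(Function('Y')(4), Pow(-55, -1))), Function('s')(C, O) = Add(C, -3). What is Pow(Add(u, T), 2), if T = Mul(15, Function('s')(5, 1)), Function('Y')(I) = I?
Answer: Rational(2930944, 3025) ≈ 968.91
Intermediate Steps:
Function('s')(C, O) = Add(-3, C)
T = 30 (T = Mul(15, Add(-3, 5)) = Mul(15, 2) = 30)
u = Rational(62, 55) (u = Add(Mul(Add(7, -19), Pow(-10, -1)), Mul(4, Pow(-55, -1))) = Add(Mul(-12, Rational(-1, 10)), Mul(4, Rational(-1, 55))) = Add(Rational(6, 5), Rational(-4, 55)) = Rational(62, 55) ≈ 1.1273)
Pow(Add(u, T), 2) = Pow(Add(Rational(62, 55), 30), 2) = Pow(Rational(1712, 55), 2) = Rational(2930944, 3025)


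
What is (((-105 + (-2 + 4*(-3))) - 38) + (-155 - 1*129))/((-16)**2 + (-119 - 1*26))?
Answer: -147/37 ≈ -3.9730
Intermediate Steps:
(((-105 + (-2 + 4*(-3))) - 38) + (-155 - 1*129))/((-16)**2 + (-119 - 1*26)) = (((-105 + (-2 - 12)) - 38) + (-155 - 129))/(256 + (-119 - 26)) = (((-105 - 14) - 38) - 284)/(256 - 145) = ((-119 - 38) - 284)/111 = (-157 - 284)*(1/111) = -441*1/111 = -147/37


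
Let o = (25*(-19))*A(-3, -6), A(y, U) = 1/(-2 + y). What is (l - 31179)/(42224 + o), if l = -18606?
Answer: -49785/42319 ≈ -1.1764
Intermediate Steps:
o = 95 (o = (25*(-19))/(-2 - 3) = -475/(-5) = -475*(-⅕) = 95)
(l - 31179)/(42224 + o) = (-18606 - 31179)/(42224 + 95) = -49785/42319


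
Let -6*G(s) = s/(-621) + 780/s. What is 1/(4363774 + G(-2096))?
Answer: 1952424/8519936110967 ≈ 2.2916e-7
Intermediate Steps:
G(s) = -130/s + s/3726 (G(s) = -(s/(-621) + 780/s)/6 = -(s*(-1/621) + 780/s)/6 = -(-s/621 + 780/s)/6 = -(780/s - s/621)/6 = -130/s + s/3726)
1/(4363774 + G(-2096)) = 1/(4363774 + (-130/(-2096) + (1/3726)*(-2096))) = 1/(4363774 + (-130*(-1/2096) - 1048/1863)) = 1/(4363774 + (65/1048 - 1048/1863)) = 1/(4363774 - 977209/1952424) = 1/(8519936110967/1952424) = 1952424/8519936110967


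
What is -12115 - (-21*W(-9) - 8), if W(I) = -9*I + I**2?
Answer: -8705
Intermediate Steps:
W(I) = I**2 - 9*I
-12115 - (-21*W(-9) - 8) = -12115 - (-(-189)*(-9 - 9) - 8) = -12115 - (-(-189)*(-18) - 8) = -12115 - (-21*162 - 8) = -12115 - (-3402 - 8) = -12115 - 1*(-3410) = -12115 + 3410 = -8705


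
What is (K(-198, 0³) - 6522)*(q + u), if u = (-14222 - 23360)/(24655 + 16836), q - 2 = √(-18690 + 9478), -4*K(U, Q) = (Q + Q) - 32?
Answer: -295735600/41491 - 91196*I*√47 ≈ -7127.7 - 6.2521e+5*I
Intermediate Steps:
K(U, Q) = 8 - Q/2 (K(U, Q) = -((Q + Q) - 32)/4 = -(2*Q - 32)/4 = -(-32 + 2*Q)/4 = 8 - Q/2)
q = 2 + 14*I*√47 (q = 2 + √(-18690 + 9478) = 2 + √(-9212) = 2 + 14*I*√47 ≈ 2.0 + 95.979*I)
u = -37582/41491 ≈ -0.90579
(K(-198, 0³) - 6522)*(q + u) = ((8 - ½*0³) - 6522)*((2 + 14*I*√47) - 37582/41491) = ((8 - ½*0) - 6522)*(45400/41491 + 14*I*√47) = ((8 + 0) - 6522)*(45400/41491 + 14*I*√47) = (8 - 6522)*(45400/41491 + 14*I*√47) = -6514*(45400/41491 + 14*I*√47) = -295735600/41491 - 91196*I*√47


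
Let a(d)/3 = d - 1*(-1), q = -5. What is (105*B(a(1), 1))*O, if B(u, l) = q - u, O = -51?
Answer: 58905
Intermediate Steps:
a(d) = 3 + 3*d (a(d) = 3*(d - 1*(-1)) = 3*(d + 1) = 3*(1 + d) = 3 + 3*d)
B(u, l) = -5 - u
(105*B(a(1), 1))*O = (105*(-5 - (3 + 3*1)))*(-51) = (105*(-5 - (3 + 3)))*(-51) = (105*(-5 - 1*6))*(-51) = (105*(-5 - 6))*(-51) = (105*(-11))*(-51) = -1155*(-51) = 58905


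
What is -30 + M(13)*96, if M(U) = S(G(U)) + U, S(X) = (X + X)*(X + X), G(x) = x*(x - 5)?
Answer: 4154562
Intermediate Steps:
G(x) = x*(-5 + x)
S(X) = 4*X² (S(X) = (2*X)*(2*X) = 4*X²)
M(U) = U + 4*U²*(-5 + U)² (M(U) = 4*(U*(-5 + U))² + U = 4*(U²*(-5 + U)²) + U = 4*U²*(-5 + U)² + U = U + 4*U²*(-5 + U)²)
-30 + M(13)*96 = -30 + (13*(1 + 4*13*(-5 + 13)²))*96 = -30 + (13*(1 + 4*13*8²))*96 = -30 + (13*(1 + 4*13*64))*96 = -30 + (13*(1 + 3328))*96 = -30 + (13*3329)*96 = -30 + 43277*96 = -30 + 4154592 = 4154562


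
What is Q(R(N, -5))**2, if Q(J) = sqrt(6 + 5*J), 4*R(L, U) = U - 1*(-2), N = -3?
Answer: 9/4 ≈ 2.2500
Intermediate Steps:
R(L, U) = 1/2 + U/4 (R(L, U) = (U - 1*(-2))/4 = (U + 2)/4 = (2 + U)/4 = 1/2 + U/4)
Q(R(N, -5))**2 = (sqrt(6 + 5*(1/2 + (1/4)*(-5))))**2 = (sqrt(6 + 5*(1/2 - 5/4)))**2 = (sqrt(6 + 5*(-3/4)))**2 = (sqrt(6 - 15/4))**2 = (sqrt(9/4))**2 = (3/2)**2 = 9/4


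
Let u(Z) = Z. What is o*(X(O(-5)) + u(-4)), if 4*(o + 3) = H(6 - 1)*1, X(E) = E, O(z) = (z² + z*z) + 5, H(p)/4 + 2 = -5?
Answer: -510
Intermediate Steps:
H(p) = -28 (H(p) = -8 + 4*(-5) = -8 - 20 = -28)
O(z) = 5 + 2*z² (O(z) = (z² + z²) + 5 = 2*z² + 5 = 5 + 2*z²)
o = -10 (o = -3 + (-28*1)/4 = -3 + (¼)*(-28) = -3 - 7 = -10)
o*(X(O(-5)) + u(-4)) = -10*((5 + 2*(-5)²) - 4) = -10*((5 + 2*25) - 4) = -10*((5 + 50) - 4) = -10*(55 - 4) = -10*51 = -510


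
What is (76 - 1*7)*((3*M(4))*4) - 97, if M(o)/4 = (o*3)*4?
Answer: 158879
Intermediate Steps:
M(o) = 48*o (M(o) = 4*((o*3)*4) = 4*((3*o)*4) = 4*(12*o) = 48*o)
(76 - 1*7)*((3*M(4))*4) - 97 = (76 - 1*7)*((3*(48*4))*4) - 97 = (76 - 7)*((3*192)*4) - 97 = 69*(576*4) - 97 = 69*2304 - 97 = 158976 - 97 = 158879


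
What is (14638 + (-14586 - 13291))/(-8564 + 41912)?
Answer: -4413/11116 ≈ -0.39700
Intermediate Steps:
(14638 + (-14586 - 13291))/(-8564 + 41912) = (14638 - 27877)/33348 = -13239*1/33348 = -4413/11116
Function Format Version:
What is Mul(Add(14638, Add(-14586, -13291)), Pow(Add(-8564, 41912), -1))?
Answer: Rational(-4413, 11116) ≈ -0.39700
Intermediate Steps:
Mul(Add(14638, Add(-14586, -13291)), Pow(Add(-8564, 41912), -1)) = Mul(Add(14638, -27877), Pow(33348, -1)) = Mul(-13239, Rational(1, 33348)) = Rational(-4413, 11116)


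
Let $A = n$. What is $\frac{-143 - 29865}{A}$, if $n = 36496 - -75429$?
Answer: $- \frac{248}{925} \approx -0.26811$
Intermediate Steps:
$n = 111925$ ($n = 36496 + 75429 = 111925$)
$A = 111925$
$\frac{-143 - 29865}{A} = \frac{-143 - 29865}{111925} = \left(-143 - 29865\right) \frac{1}{111925} = \left(-30008\right) \frac{1}{111925} = - \frac{248}{925}$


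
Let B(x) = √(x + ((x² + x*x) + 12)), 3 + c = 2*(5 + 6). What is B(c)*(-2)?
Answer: -2*√753 ≈ -54.882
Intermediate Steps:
c = 19 (c = -3 + 2*(5 + 6) = -3 + 2*11 = -3 + 22 = 19)
B(x) = √(12 + x + 2*x²) (B(x) = √(x + ((x² + x²) + 12)) = √(x + (2*x² + 12)) = √(x + (12 + 2*x²)) = √(12 + x + 2*x²))
B(c)*(-2) = √(12 + 19 + 2*19²)*(-2) = √(12 + 19 + 2*361)*(-2) = √(12 + 19 + 722)*(-2) = √753*(-2) = -2*√753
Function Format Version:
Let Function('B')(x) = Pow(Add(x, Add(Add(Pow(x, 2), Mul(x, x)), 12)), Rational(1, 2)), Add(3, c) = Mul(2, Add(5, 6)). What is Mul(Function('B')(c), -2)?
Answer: Mul(-2, Pow(753, Rational(1, 2))) ≈ -54.882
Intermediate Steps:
c = 19 (c = Add(-3, Mul(2, Add(5, 6))) = Add(-3, Mul(2, 11)) = Add(-3, 22) = 19)
Function('B')(x) = Pow(Add(12, x, Mul(2, Pow(x, 2))), Rational(1, 2)) (Function('B')(x) = Pow(Add(x, Add(Add(Pow(x, 2), Pow(x, 2)), 12)), Rational(1, 2)) = Pow(Add(x, Add(Mul(2, Pow(x, 2)), 12)), Rational(1, 2)) = Pow(Add(x, Add(12, Mul(2, Pow(x, 2)))), Rational(1, 2)) = Pow(Add(12, x, Mul(2, Pow(x, 2))), Rational(1, 2)))
Mul(Function('B')(c), -2) = Mul(Pow(Add(12, 19, Mul(2, Pow(19, 2))), Rational(1, 2)), -2) = Mul(Pow(Add(12, 19, Mul(2, 361)), Rational(1, 2)), -2) = Mul(Pow(Add(12, 19, 722), Rational(1, 2)), -2) = Mul(Pow(753, Rational(1, 2)), -2) = Mul(-2, Pow(753, Rational(1, 2)))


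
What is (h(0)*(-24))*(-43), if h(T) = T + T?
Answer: 0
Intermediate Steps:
h(T) = 2*T
(h(0)*(-24))*(-43) = ((2*0)*(-24))*(-43) = (0*(-24))*(-43) = 0*(-43) = 0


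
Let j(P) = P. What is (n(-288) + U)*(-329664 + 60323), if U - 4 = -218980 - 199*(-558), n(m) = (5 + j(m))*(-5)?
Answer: 28689933979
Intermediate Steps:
n(m) = -25 - 5*m (n(m) = (5 + m)*(-5) = -25 - 5*m)
U = -107934 (U = 4 + (-218980 - 199*(-558)) = 4 + (-218980 + 111042) = 4 - 107938 = -107934)
(n(-288) + U)*(-329664 + 60323) = ((-25 - 5*(-288)) - 107934)*(-329664 + 60323) = ((-25 + 1440) - 107934)*(-269341) = (1415 - 107934)*(-269341) = -106519*(-269341) = 28689933979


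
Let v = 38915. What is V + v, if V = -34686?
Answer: 4229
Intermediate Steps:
V + v = -34686 + 38915 = 4229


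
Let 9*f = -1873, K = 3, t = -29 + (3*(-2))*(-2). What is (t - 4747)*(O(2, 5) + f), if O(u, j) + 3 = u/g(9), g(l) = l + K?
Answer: 3014818/3 ≈ 1.0049e+6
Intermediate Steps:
t = -17 (t = -29 - 6*(-2) = -29 + 12 = -17)
f = -1873/9 (f = (1/9)*(-1873) = -1873/9 ≈ -208.11)
g(l) = 3 + l (g(l) = l + 3 = 3 + l)
O(u, j) = -3 + u/12 (O(u, j) = -3 + u/(3 + 9) = -3 + u/12)
(t - 4747)*(O(2, 5) + f) = (-17 - 4747)*((-3 + (1/12)*2) - 1873/9) = -4764*((-3 + 1/6) - 1873/9) = -4764*(-17/6 - 1873/9) = -4764*(-3797/18) = 3014818/3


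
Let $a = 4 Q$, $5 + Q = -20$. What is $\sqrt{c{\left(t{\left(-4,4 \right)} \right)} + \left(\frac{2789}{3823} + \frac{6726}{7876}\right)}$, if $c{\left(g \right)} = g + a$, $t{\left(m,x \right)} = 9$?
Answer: $\frac{i \sqrt{20266445998932122}}{15054974} \approx 9.456 i$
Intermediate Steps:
$Q = -25$ ($Q = -5 - 20 = -25$)
$a = -100$ ($a = 4 \left(-25\right) = -100$)
$c{\left(g \right)} = -100 + g$ ($c{\left(g \right)} = g - 100 = -100 + g$)
$\sqrt{c{\left(t{\left(-4,4 \right)} \right)} + \left(\frac{2789}{3823} + \frac{6726}{7876}\right)} = \sqrt{\left(-100 + 9\right) + \left(\frac{2789}{3823} + \frac{6726}{7876}\right)} = \sqrt{-91 + \left(2789 \cdot \frac{1}{3823} + 6726 \cdot \frac{1}{7876}\right)} = \sqrt{-91 + \left(\frac{2789}{3823} + \frac{3363}{3938}\right)} = \sqrt{-91 + \frac{23839831}{15054974}} = \sqrt{- \frac{1346162803}{15054974}} = \frac{i \sqrt{20266445998932122}}{15054974}$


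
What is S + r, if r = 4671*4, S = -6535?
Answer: 12149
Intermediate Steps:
r = 18684
S + r = -6535 + 18684 = 12149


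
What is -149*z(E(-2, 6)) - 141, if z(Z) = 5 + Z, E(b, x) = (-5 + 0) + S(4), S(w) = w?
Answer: -737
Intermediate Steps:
E(b, x) = -1 (E(b, x) = (-5 + 0) + 4 = -5 + 4 = -1)
-149*z(E(-2, 6)) - 141 = -149*(5 - 1) - 141 = -149*4 - 141 = -596 - 141 = -737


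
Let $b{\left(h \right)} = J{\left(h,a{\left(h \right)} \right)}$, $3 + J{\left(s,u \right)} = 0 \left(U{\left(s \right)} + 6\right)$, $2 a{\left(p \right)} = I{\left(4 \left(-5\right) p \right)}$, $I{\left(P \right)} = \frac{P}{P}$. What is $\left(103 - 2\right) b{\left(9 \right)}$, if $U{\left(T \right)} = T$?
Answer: $-303$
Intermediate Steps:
$I{\left(P \right)} = 1$
$a{\left(p \right)} = \frac{1}{2}$ ($a{\left(p \right)} = \frac{1}{2} \cdot 1 = \frac{1}{2}$)
$J{\left(s,u \right)} = -3$ ($J{\left(s,u \right)} = -3 + 0 \left(s + 6\right) = -3 + 0 \left(6 + s\right) = -3 + 0 = -3$)
$b{\left(h \right)} = -3$
$\left(103 - 2\right) b{\left(9 \right)} = \left(103 - 2\right) \left(-3\right) = 101 \left(-3\right) = -303$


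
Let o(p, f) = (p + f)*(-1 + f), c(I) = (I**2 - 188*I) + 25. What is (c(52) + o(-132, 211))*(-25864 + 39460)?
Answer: 129746628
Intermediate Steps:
c(I) = 25 + I**2 - 188*I
o(p, f) = (-1 + f)*(f + p) (o(p, f) = (f + p)*(-1 + f) = (-1 + f)*(f + p))
(c(52) + o(-132, 211))*(-25864 + 39460) = ((25 + 52**2 - 188*52) + (211**2 - 1*211 - 1*(-132) + 211*(-132)))*(-25864 + 39460) = ((25 + 2704 - 9776) + (44521 - 211 + 132 - 27852))*13596 = (-7047 + 16590)*13596 = 9543*13596 = 129746628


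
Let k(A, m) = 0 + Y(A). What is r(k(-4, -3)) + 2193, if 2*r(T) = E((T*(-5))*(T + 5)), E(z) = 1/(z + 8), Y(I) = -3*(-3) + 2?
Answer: 3824591/1744 ≈ 2193.0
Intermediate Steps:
Y(I) = 11 (Y(I) = 9 + 2 = 11)
k(A, m) = 11 (k(A, m) = 0 + 11 = 11)
E(z) = 1/(8 + z)
r(T) = 1/(2*(8 - 5*T*(5 + T))) (r(T) = 1/(2*(8 + (T*(-5))*(T + 5))) = 1/(2*(8 + (-5*T)*(5 + T))) = 1/(2*(8 - 5*T*(5 + T))))
r(k(-4, -3)) + 2193 = -1/(-16 + 10*11*(5 + 11)) + 2193 = -1/(-16 + 10*11*16) + 2193 = -1/(-16 + 1760) + 2193 = -1/1744 + 2193 = 3824591/1744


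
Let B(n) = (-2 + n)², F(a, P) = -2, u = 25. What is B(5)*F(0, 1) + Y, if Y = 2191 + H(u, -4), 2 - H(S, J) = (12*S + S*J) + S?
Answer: 1950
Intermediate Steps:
H(S, J) = 2 - 13*S - J*S (H(S, J) = 2 - ((12*S + S*J) + S) = 2 - ((12*S + J*S) + S) = 2 - (13*S + J*S) = 2 + (-13*S - J*S) = 2 - 13*S - J*S)
Y = 1968 (Y = 2191 + (2 - 13*25 - 1*(-4)*25) = 2191 + (2 - 325 + 100) = 2191 - 223 = 1968)
B(5)*F(0, 1) + Y = (-2 + 5)²*(-2) + 1968 = 3²*(-2) + 1968 = 9*(-2) + 1968 = -18 + 1968 = 1950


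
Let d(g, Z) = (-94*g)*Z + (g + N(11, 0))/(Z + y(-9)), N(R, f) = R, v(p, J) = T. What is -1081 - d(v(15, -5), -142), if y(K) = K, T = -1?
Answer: 1852327/151 ≈ 12267.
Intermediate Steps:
v(p, J) = -1
d(g, Z) = (11 + g)/(-9 + Z) - 94*Z*g (d(g, Z) = (-94*g)*Z + (g + 11)/(Z - 9) = -94*Z*g + (11 + g)/(-9 + Z) = (11 + g)/(-9 + Z) - 94*Z*g)
-1081 - d(v(15, -5), -142) = -1081 - (11 - 1 - 94*(-1)*(-142)**2 + 846*(-142)*(-1))/(-9 - 142) = -1081 - (11 - 1 - 94*(-1)*20164 + 120132)/(-151) = -1081 - (-1)*(11 - 1 + 1895416 + 120132)/151 = -1081 - (-1)*2015558/151 = -1081 - 1*(-2015558/151) = -1081 + 2015558/151 = 1852327/151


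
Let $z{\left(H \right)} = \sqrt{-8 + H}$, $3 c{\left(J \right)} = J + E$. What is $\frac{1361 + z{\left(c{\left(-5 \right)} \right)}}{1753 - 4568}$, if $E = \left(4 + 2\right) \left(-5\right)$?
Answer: $- \frac{1361}{2815} - \frac{i \sqrt{177}}{8445} \approx -0.48348 - 0.0015754 i$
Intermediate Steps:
$E = -30$ ($E = 6 \left(-5\right) = -30$)
$c{\left(J \right)} = -10 + \frac{J}{3}$ ($c{\left(J \right)} = \frac{J - 30}{3} = \frac{-30 + J}{3} = -10 + \frac{J}{3}$)
$\frac{1361 + z{\left(c{\left(-5 \right)} \right)}}{1753 - 4568} = \frac{1361 + \sqrt{-8 + \left(-10 + \frac{1}{3} \left(-5\right)\right)}}{1753 - 4568} = \frac{1361 + \sqrt{-8 - \frac{35}{3}}}{-2815} = \left(1361 + \sqrt{-8 - \frac{35}{3}}\right) \left(- \frac{1}{2815}\right) = \left(1361 + \sqrt{- \frac{59}{3}}\right) \left(- \frac{1}{2815}\right) = \left(1361 + \frac{i \sqrt{177}}{3}\right) \left(- \frac{1}{2815}\right) = - \frac{1361}{2815} - \frac{i \sqrt{177}}{8445}$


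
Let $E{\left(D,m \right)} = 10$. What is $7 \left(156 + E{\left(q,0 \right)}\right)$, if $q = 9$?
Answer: $1162$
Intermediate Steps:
$7 \left(156 + E{\left(q,0 \right)}\right) = 7 \left(156 + 10\right) = 7 \cdot 166 = 1162$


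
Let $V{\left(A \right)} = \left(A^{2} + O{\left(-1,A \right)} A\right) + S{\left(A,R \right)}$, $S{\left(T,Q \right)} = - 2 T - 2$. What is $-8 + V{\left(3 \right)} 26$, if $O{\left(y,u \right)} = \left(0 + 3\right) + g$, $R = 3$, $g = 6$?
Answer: $720$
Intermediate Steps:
$S{\left(T,Q \right)} = -2 - 2 T$
$O{\left(y,u \right)} = 9$ ($O{\left(y,u \right)} = \left(0 + 3\right) + 6 = 3 + 6 = 9$)
$V{\left(A \right)} = -2 + A^{2} + 7 A$ ($V{\left(A \right)} = \left(A^{2} + 9 A\right) - \left(2 + 2 A\right) = -2 + A^{2} + 7 A$)
$-8 + V{\left(3 \right)} 26 = -8 + \left(-2 + 3^{2} + 7 \cdot 3\right) 26 = -8 + \left(-2 + 9 + 21\right) 26 = -8 + 28 \cdot 26 = -8 + 728 = 720$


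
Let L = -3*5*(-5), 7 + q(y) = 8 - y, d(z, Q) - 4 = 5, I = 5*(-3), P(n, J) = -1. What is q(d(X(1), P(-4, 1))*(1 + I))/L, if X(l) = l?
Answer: 127/75 ≈ 1.6933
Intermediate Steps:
I = -15
d(z, Q) = 9 (d(z, Q) = 4 + 5 = 9)
q(y) = 1 - y (q(y) = -7 + (8 - y) = 1 - y)
L = 75 (L = -15*(-5) = 75)
q(d(X(1), P(-4, 1))*(1 + I))/L = (1 - 9*(1 - 15))/75 = (1 - 9*(-14))/75 = (1 - 1*(-126))/75 = (1 + 126)/75 = (1/75)*127 = 127/75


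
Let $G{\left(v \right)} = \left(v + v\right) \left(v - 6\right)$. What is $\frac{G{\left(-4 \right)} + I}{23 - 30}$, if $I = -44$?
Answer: $- \frac{36}{7} \approx -5.1429$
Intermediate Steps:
$G{\left(v \right)} = 2 v \left(-6 + v\right)$
$\frac{G{\left(-4 \right)} + I}{23 - 30} = \frac{2 \left(-4\right) \left(-6 - 4\right) - 44}{23 - 30} = \frac{2 \left(-4\right) \left(-10\right) - 44}{-7} = \left(80 - 44\right) \left(- \frac{1}{7}\right) = 36 \left(- \frac{1}{7}\right) = - \frac{36}{7}$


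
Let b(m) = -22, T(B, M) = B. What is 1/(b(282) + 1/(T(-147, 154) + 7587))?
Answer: -7440/163679 ≈ -0.045455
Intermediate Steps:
1/(b(282) + 1/(T(-147, 154) + 7587)) = 1/(-22 + 1/(-147 + 7587)) = 1/(-22 + 1/7440) = 1/(-163679/7440) = -7440/163679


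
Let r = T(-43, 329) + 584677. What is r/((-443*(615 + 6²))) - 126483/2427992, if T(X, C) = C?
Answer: -69374604751/33343614136 ≈ -2.0806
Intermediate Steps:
r = 585006 (r = 329 + 584677 = 585006)
r/((-443*(615 + 6²))) - 126483/2427992 = 585006/((-443*(615 + 6²))) - 126483/2427992 = 585006/((-443*(615 + 36))) - 126483*1/2427992 = 585006/((-443*651)) - 18069/346856 = 585006/(-288393) - 18069/346856 = 585006*(-1/288393) - 18069/346856 = -195002/96131 - 18069/346856 = -69374604751/33343614136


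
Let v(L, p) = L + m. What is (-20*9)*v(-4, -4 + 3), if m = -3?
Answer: 1260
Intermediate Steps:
v(L, p) = -3 + L (v(L, p) = L - 3 = -3 + L)
(-20*9)*v(-4, -4 + 3) = (-20*9)*(-3 - 4) = -180*(-7) = 1260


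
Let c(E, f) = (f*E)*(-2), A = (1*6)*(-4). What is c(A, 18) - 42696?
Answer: -41832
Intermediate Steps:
A = -24 (A = 6*(-4) = -24)
c(E, f) = -2*E*f (c(E, f) = (E*f)*(-2) = -2*E*f)
c(A, 18) - 42696 = -2*(-24)*18 - 42696 = 864 - 42696 = -41832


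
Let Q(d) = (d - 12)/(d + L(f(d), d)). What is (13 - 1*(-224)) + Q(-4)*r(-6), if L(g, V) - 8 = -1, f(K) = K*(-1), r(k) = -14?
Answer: 935/3 ≈ 311.67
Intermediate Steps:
f(K) = -K
L(g, V) = 7 (L(g, V) = 8 - 1 = 7)
Q(d) = (-12 + d)/(7 + d) (Q(d) = (d - 12)/(d + 7) = (-12 + d)/(7 + d))
(13 - 1*(-224)) + Q(-4)*r(-6) = (13 - 1*(-224)) + ((-12 - 4)/(7 - 4))*(-14) = (13 + 224) + (-16/3)*(-14) = 237 + ((⅓)*(-16))*(-14) = 237 - 16/3*(-14) = 237 + 224/3 = 935/3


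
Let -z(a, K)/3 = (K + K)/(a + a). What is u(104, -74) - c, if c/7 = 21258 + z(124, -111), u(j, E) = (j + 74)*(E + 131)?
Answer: -17196171/124 ≈ -1.3868e+5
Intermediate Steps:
z(a, K) = -3*K/a (z(a, K) = -3*(K + K)/(a + a) = -3*2*K/(2*a) = -3*2*K*1/(2*a) = -3*K/a)
u(j, E) = (74 + j)*(131 + E)
c = 18454275/124 (c = 7*(21258 - 3*(-111)/124) = 7*(21258 - 3*(-111)*1/124) = 7*(21258 + 333/124) = 7*(2636325/124) = 18454275/124 ≈ 1.4882e+5)
u(104, -74) - c = (9694 + 74*(-74) + 131*104 - 74*104) - 1*18454275/124 = (9694 - 5476 + 13624 - 7696) - 18454275/124 = 10146 - 18454275/124 = -17196171/124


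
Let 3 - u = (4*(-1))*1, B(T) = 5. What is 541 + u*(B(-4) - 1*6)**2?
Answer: 548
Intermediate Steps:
u = 7 (u = 3 - 4*(-1) = 3 - (-4) = 3 - 1*(-4) = 3 + 4 = 7)
541 + u*(B(-4) - 1*6)**2 = 541 + 7*(5 - 1*6)**2 = 541 + 7*(5 - 6)**2 = 541 + 7*(-1)**2 = 541 + 7*1 = 541 + 7 = 548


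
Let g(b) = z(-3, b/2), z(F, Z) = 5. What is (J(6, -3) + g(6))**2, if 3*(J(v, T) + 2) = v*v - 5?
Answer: 1600/9 ≈ 177.78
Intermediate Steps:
g(b) = 5
J(v, T) = -11/3 + v**2/3 (J(v, T) = -2 + (v*v - 5)/3 = -2 + (v**2 - 5)/3 = -2 + (-5 + v**2)/3 = -2 + (-5/3 + v**2/3) = -11/3 + v**2/3)
(J(6, -3) + g(6))**2 = ((-11/3 + (1/3)*6**2) + 5)**2 = ((-11/3 + (1/3)*36) + 5)**2 = ((-11/3 + 12) + 5)**2 = (25/3 + 5)**2 = (40/3)**2 = 1600/9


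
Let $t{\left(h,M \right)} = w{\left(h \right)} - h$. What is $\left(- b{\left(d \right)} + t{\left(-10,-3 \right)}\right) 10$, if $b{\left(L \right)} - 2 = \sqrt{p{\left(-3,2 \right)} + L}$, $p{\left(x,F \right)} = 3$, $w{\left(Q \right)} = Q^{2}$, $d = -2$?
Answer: $1070$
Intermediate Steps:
$t{\left(h,M \right)} = h^{2} - h$
$b{\left(L \right)} = 2 + \sqrt{3 + L}$
$\left(- b{\left(d \right)} + t{\left(-10,-3 \right)}\right) 10 = \left(- (2 + \sqrt{3 - 2}) - 10 \left(-1 - 10\right)\right) 10 = \left(- (2 + \sqrt{1}) - -110\right) 10 = \left(- (2 + 1) + 110\right) 10 = \left(\left(-1\right) 3 + 110\right) 10 = \left(-3 + 110\right) 10 = 107 \cdot 10 = 1070$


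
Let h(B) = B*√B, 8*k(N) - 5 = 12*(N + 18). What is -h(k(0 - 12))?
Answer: -77*√154/32 ≈ -29.861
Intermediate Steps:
k(N) = 221/8 + 3*N/2 (k(N) = 5/8 + (12*(N + 18))/8 = 5/8 + (12*(18 + N))/8 = 5/8 + (216 + 12*N)/8 = 5/8 + (27 + 3*N/2) = 221/8 + 3*N/2)
h(B) = B^(3/2)
-h(k(0 - 12)) = -(221/8 + 3*(0 - 12)/2)^(3/2) = -(221/8 + (3/2)*(-12))^(3/2) = -(221/8 - 18)^(3/2) = -(77/8)^(3/2) = -77*√154/32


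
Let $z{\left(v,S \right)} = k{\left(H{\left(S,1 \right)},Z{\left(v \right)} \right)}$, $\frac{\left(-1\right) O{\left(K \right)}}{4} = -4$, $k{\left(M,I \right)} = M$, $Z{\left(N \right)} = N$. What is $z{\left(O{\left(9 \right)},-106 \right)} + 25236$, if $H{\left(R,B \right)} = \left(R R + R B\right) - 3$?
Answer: $36363$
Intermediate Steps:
$H{\left(R,B \right)} = -3 + R^{2} + B R$ ($H{\left(R,B \right)} = \left(R^{2} + B R\right) - 3 = -3 + R^{2} + B R$)
$O{\left(K \right)} = 16$ ($O{\left(K \right)} = \left(-4\right) \left(-4\right) = 16$)
$z{\left(v,S \right)} = -3 + S + S^{2}$ ($z{\left(v,S \right)} = -3 + S^{2} + 1 S = -3 + S^{2} + S = -3 + S + S^{2}$)
$z{\left(O{\left(9 \right)},-106 \right)} + 25236 = \left(-3 - 106 + \left(-106\right)^{2}\right) + 25236 = \left(-3 - 106 + 11236\right) + 25236 = 11127 + 25236 = 36363$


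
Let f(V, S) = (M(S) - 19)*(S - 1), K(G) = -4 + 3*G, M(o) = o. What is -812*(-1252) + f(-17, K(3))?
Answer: 1016568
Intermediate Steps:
f(V, S) = (-1 + S)*(-19 + S) (f(V, S) = (S - 19)*(S - 1) = (-19 + S)*(-1 + S) = (-1 + S)*(-19 + S))
-812*(-1252) + f(-17, K(3)) = -812*(-1252) + (19 + (-4 + 3*3)² - 20*(-4 + 3*3)) = 1016624 + (19 + (-4 + 9)² - 20*(-4 + 9)) = 1016624 + (19 + 5² - 20*5) = 1016624 + (19 + 25 - 100) = 1016624 - 56 = 1016568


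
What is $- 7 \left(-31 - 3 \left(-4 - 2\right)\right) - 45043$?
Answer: $-44952$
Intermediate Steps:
$- 7 \left(-31 - 3 \left(-4 - 2\right)\right) - 45043 = - 7 \left(-31 - -18\right) - 45043 = - 7 \left(-31 + 18\right) - 45043 = \left(-7\right) \left(-13\right) - 45043 = 91 - 45043 = -44952$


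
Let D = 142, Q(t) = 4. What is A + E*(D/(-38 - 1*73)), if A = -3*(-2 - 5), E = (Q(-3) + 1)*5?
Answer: -1219/111 ≈ -10.982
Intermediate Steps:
E = 25 (E = (4 + 1)*5 = 5*5 = 25)
A = 21 (A = -3*(-7) = 21)
A + E*(D/(-38 - 1*73)) = 21 + 25*(142/(-38 - 1*73)) = 21 + 25*(142/(-38 - 73)) = 21 + 25*(142/(-111)) = 21 + 25*(142*(-1/111)) = 21 + 25*(-142/111) = 21 - 3550/111 = -1219/111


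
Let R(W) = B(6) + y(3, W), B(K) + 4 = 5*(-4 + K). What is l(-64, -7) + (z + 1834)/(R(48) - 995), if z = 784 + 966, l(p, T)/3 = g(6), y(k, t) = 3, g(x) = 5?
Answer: 5603/493 ≈ 11.365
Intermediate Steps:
l(p, T) = 15 (l(p, T) = 3*5 = 15)
B(K) = -24 + 5*K (B(K) = -4 + 5*(-4 + K) = -4 + (-20 + 5*K) = -24 + 5*K)
z = 1750
R(W) = 9 (R(W) = (-24 + 5*6) + 3 = (-24 + 30) + 3 = 6 + 3 = 9)
l(-64, -7) + (z + 1834)/(R(48) - 995) = 15 + (1750 + 1834)/(9 - 995) = 15 + 3584/(-986) = 15 + 3584*(-1/986) = 15 - 1792/493 = 5603/493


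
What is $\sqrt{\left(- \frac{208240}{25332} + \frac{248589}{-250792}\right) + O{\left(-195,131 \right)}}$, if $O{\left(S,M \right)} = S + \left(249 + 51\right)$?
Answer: $\frac{\sqrt{60408637672480892382}}{794132868} \approx 9.7872$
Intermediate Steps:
$O{\left(S,M \right)} = 300 + S$ ($O{\left(S,M \right)} = S + 300 = 300 + S$)
$\sqrt{\left(- \frac{208240}{25332} + \frac{248589}{-250792}\right) + O{\left(-195,131 \right)}} = \sqrt{\left(- \frac{208240}{25332} + \frac{248589}{-250792}\right) + \left(300 - 195\right)} = \sqrt{\left(\left(-208240\right) \frac{1}{25332} + 248589 \left(- \frac{1}{250792}\right)\right) + 105} = \sqrt{\left(- \frac{52060}{6333} - \frac{248589}{250792}\right) + 105} = \sqrt{- \frac{14630545657}{1588265736} + 105} = \sqrt{\frac{152137356623}{1588265736}} = \frac{\sqrt{60408637672480892382}}{794132868}$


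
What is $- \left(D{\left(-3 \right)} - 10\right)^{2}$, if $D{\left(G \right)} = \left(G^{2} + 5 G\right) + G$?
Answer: $-361$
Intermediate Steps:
$D{\left(G \right)} = G^{2} + 6 G$
$- \left(D{\left(-3 \right)} - 10\right)^{2} = - \left(- 3 \left(6 - 3\right) - 10\right)^{2} = - \left(\left(-3\right) 3 - 10\right)^{2} = - \left(-9 - 10\right)^{2} = - \left(-19\right)^{2} = \left(-1\right) 361 = -361$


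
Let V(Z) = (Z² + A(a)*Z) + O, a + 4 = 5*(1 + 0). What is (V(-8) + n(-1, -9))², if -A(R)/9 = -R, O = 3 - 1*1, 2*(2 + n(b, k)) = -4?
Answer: 100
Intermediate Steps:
n(b, k) = -4 (n(b, k) = -2 + (½)*(-4) = -2 - 2 = -4)
O = 2 (O = 3 - 1 = 2)
a = 1 (a = -4 + 5*(1 + 0) = -4 + 5*1 = -4 + 5 = 1)
A(R) = 9*R (A(R) = -(-9)*R = 9*R)
V(Z) = 2 + Z² + 9*Z (V(Z) = (Z² + (9*1)*Z) + 2 = (Z² + 9*Z) + 2 = 2 + Z² + 9*Z)
(V(-8) + n(-1, -9))² = ((2 + (-8)² + 9*(-8)) - 4)² = ((2 + 64 - 72) - 4)² = (-6 - 4)² = (-10)² = 100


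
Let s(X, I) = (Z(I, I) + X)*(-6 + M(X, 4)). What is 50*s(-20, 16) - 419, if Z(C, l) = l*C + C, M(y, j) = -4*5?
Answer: -328019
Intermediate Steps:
M(y, j) = -20
Z(C, l) = C + C*l (Z(C, l) = C*l + C = C + C*l)
s(X, I) = -26*X - 26*I*(1 + I) (s(X, I) = (I*(1 + I) + X)*(-6 - 20) = (X + I*(1 + I))*(-26) = -26*X - 26*I*(1 + I))
50*s(-20, 16) - 419 = 50*(-26*(-20) - 26*16*(1 + 16)) - 419 = 50*(520 - 26*16*17) - 419 = 50*(520 - 7072) - 419 = 50*(-6552) - 419 = -327600 - 419 = -328019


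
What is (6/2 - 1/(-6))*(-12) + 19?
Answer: -19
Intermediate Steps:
(6/2 - 1/(-6))*(-12) + 19 = (6*(½) - 1*(-⅙))*(-12) + 19 = (3 + ⅙)*(-12) + 19 = (19/6)*(-12) + 19 = -38 + 19 = -19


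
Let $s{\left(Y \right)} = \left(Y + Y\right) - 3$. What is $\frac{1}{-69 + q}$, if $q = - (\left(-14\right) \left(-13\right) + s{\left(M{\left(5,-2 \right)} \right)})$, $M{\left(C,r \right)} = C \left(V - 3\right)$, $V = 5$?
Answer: $- \frac{1}{268} \approx -0.0037313$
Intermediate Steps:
$M{\left(C,r \right)} = 2 C$ ($M{\left(C,r \right)} = C \left(5 - 3\right) = C 2 = 2 C$)
$s{\left(Y \right)} = -3 + 2 Y$ ($s{\left(Y \right)} = 2 Y - 3 = -3 + 2 Y$)
$q = -199$ ($q = - (\left(-14\right) \left(-13\right) - \left(3 - 2 \cdot 2 \cdot 5\right)) = - (182 + \left(-3 + 2 \cdot 10\right)) = - (182 + \left(-3 + 20\right)) = - (182 + 17) = \left(-1\right) 199 = -199$)
$\frac{1}{-69 + q} = \frac{1}{-69 - 199} = \frac{1}{-268} = - \frac{1}{268}$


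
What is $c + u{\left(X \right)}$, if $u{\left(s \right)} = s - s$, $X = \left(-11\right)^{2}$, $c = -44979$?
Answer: $-44979$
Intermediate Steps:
$X = 121$
$u{\left(s \right)} = 0$
$c + u{\left(X \right)} = -44979 + 0 = -44979$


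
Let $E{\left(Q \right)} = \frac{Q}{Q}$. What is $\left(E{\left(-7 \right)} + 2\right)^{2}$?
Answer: $9$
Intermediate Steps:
$E{\left(Q \right)} = 1$
$\left(E{\left(-7 \right)} + 2\right)^{2} = \left(1 + 2\right)^{2} = 3^{2} = 9$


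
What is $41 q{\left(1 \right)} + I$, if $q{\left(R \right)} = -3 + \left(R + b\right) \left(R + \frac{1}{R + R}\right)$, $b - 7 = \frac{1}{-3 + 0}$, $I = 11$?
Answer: $\frac{719}{2} \approx 359.5$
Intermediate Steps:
$b = \frac{20}{3}$ ($b = 7 + \frac{1}{-3 + 0} = 7 + \frac{1}{-3} = 7 - \frac{1}{3} = \frac{20}{3} \approx 6.6667$)
$q{\left(R \right)} = -3 + \left(\frac{20}{3} + R\right) \left(R + \frac{1}{2 R}\right)$ ($q{\left(R \right)} = -3 + \left(R + \frac{20}{3}\right) \left(R + \frac{1}{R + R}\right) = -3 + \left(\frac{20}{3} + R\right) \left(R + \frac{1}{2 R}\right)$)
$41 q{\left(1 \right)} + I = 41 \frac{20 + 1 \left(-15 + 6 \cdot 1^{2} + 40 \cdot 1\right)}{6 \cdot 1} + 11 = 41 \cdot \frac{1}{6} \cdot 1 \left(20 + 1 \left(-15 + 6 \cdot 1 + 40\right)\right) + 11 = 41 \cdot \frac{1}{6} \cdot 1 \left(20 + 1 \left(-15 + 6 + 40\right)\right) + 11 = 41 \cdot \frac{1}{6} \cdot 1 \left(20 + 1 \cdot 31\right) + 11 = 41 \cdot \frac{1}{6} \cdot 1 \left(20 + 31\right) + 11 = 41 \cdot \frac{1}{6} \cdot 1 \cdot 51 + 11 = 41 \cdot \frac{17}{2} + 11 = \frac{697}{2} + 11 = \frac{719}{2}$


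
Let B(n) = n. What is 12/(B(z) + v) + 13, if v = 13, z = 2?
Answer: 69/5 ≈ 13.800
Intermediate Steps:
12/(B(z) + v) + 13 = 12/(2 + 13) + 13 = 12/15 + 13 = (1/15)*12 + 13 = ⅘ + 13 = 69/5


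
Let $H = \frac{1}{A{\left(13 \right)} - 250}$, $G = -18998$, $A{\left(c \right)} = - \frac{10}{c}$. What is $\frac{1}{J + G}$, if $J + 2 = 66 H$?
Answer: $- \frac{1630}{30970429} \approx -5.2631 \cdot 10^{-5}$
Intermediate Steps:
$H = - \frac{13}{3260}$ ($H = \frac{1}{- \frac{10}{13} - 250} = \frac{1}{- \frac{3260}{13}} = - \frac{13}{3260} \approx -0.0039877$)
$J = - \frac{3689}{1630}$ ($J = -2 + 66 \left(- \frac{13}{3260}\right) = -2 - \frac{429}{1630} = - \frac{3689}{1630} \approx -2.2632$)
$\frac{1}{J + G} = \frac{1}{- \frac{3689}{1630} - 18998} = \frac{1}{- \frac{30970429}{1630}} = - \frac{1630}{30970429}$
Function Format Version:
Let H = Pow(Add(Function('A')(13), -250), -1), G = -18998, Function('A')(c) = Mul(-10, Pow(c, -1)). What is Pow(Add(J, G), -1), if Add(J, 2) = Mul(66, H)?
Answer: Rational(-1630, 30970429) ≈ -5.2631e-5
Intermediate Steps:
H = Rational(-13, 3260) (H = Pow(Add(Mul(-10, Pow(13, -1)), -250), -1) = Pow(Add(Mul(-10, Rational(1, 13)), -250), -1) = Pow(Add(Rational(-10, 13), -250), -1) = Pow(Rational(-3260, 13), -1) = Rational(-13, 3260) ≈ -0.0039877)
J = Rational(-3689, 1630) (J = Add(-2, Mul(66, Rational(-13, 3260))) = Add(-2, Rational(-429, 1630)) = Rational(-3689, 1630) ≈ -2.2632)
Pow(Add(J, G), -1) = Pow(Add(Rational(-3689, 1630), -18998), -1) = Pow(Rational(-30970429, 1630), -1) = Rational(-1630, 30970429)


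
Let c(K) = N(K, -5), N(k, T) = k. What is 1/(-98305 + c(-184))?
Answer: -1/98489 ≈ -1.0153e-5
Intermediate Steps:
c(K) = K
1/(-98305 + c(-184)) = 1/(-98305 - 184) = 1/(-98489) = -1/98489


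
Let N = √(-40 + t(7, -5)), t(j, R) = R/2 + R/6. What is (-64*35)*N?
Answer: -2240*I*√390/3 ≈ -14745.0*I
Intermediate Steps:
t(j, R) = 2*R/3 (t(j, R) = R*(½) + R*(⅙) = R/2 + R/6 = 2*R/3)
N = I*√390/3 (N = √(-40 + (⅔)*(-5)) = √(-40 - 10/3) = √(-130/3) = I*√390/3 ≈ 6.5828*I)
(-64*35)*N = (-64*35)*(I*√390/3) = -2240*I*√390/3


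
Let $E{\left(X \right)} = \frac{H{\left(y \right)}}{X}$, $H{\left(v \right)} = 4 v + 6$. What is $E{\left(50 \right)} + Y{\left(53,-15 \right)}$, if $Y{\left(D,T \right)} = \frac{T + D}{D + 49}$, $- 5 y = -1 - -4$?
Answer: $\frac{2834}{6375} \approx 0.44455$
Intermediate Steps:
$y = - \frac{3}{5}$ ($y = - \frac{-1 - -4}{5} = - \frac{-1 + 4}{5} = \left(- \frac{1}{5}\right) 3 = - \frac{3}{5} \approx -0.6$)
$H{\left(v \right)} = 6 + 4 v$
$Y{\left(D,T \right)} = \frac{D + T}{49 + D}$
$E{\left(X \right)} = \frac{18}{5 X}$ ($E{\left(X \right)} = \frac{6 + 4 \left(- \frac{3}{5}\right)}{X} = \frac{6 - \frac{12}{5}}{X} = \frac{18}{5 X}$)
$E{\left(50 \right)} + Y{\left(53,-15 \right)} = \frac{18}{5 \cdot 50} + \frac{53 - 15}{49 + 53} = \frac{18}{5} \cdot \frac{1}{50} + \frac{1}{102} \cdot 38 = \frac{9}{125} + \frac{1}{102} \cdot 38 = \frac{9}{125} + \frac{19}{51} = \frac{2834}{6375}$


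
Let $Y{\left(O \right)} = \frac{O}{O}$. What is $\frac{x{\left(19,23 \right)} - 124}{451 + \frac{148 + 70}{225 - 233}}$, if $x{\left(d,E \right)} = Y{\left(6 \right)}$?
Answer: $- \frac{164}{565} \approx -0.29027$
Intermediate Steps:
$Y{\left(O \right)} = 1$
$x{\left(d,E \right)} = 1$
$\frac{x{\left(19,23 \right)} - 124}{451 + \frac{148 + 70}{225 - 233}} = \frac{1 - 124}{451 + \frac{148 + 70}{225 - 233}} = - \frac{123}{451 + \frac{218}{-8}} = - \frac{123}{451 + 218 \left(- \frac{1}{8}\right)} = - \frac{123}{451 - \frac{109}{4}} = - \frac{123}{\frac{1695}{4}} = \left(-123\right) \frac{4}{1695} = - \frac{164}{565}$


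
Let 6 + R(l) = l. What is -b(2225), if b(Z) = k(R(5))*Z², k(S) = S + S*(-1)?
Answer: 0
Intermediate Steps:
R(l) = -6 + l
k(S) = 0 (k(S) = S - S = 0)
b(Z) = 0 (b(Z) = 0*Z² = 0)
-b(2225) = -1*0 = 0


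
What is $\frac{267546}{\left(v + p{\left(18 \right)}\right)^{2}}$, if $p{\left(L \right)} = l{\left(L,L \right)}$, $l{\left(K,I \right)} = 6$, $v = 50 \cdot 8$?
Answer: $\frac{133773}{82418} \approx 1.6231$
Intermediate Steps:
$v = 400$
$p{\left(L \right)} = 6$
$\frac{267546}{\left(v + p{\left(18 \right)}\right)^{2}} = \frac{267546}{\left(400 + 6\right)^{2}} = \frac{267546}{406^{2}} = \frac{267546}{164836} = 267546 \cdot \frac{1}{164836} = \frac{133773}{82418}$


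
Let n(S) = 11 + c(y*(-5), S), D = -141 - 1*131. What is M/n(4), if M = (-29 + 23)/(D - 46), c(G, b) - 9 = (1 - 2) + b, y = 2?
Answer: 1/1219 ≈ 0.00082034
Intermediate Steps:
D = -272 (D = -141 - 131 = -272)
c(G, b) = 8 + b (c(G, b) = 9 + ((1 - 2) + b) = 9 + (-1 + b) = 8 + b)
n(S) = 19 + S (n(S) = 11 + (8 + S) = 19 + S)
M = 1/53 (M = (-29 + 23)/(-272 - 46) = -6/(-318) = -6*(-1/318) = 1/53 ≈ 0.018868)
M/n(4) = 1/(53*(19 + 4)) = (1/53)/23 = (1/53)*(1/23) = 1/1219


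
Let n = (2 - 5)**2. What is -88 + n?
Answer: -79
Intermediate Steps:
n = 9 (n = (-3)**2 = 9)
-88 + n = -88 + 9 = -79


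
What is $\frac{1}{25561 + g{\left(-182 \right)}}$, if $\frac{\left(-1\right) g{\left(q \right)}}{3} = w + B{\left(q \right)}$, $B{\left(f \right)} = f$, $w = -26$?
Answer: $\frac{1}{26185} \approx 3.819 \cdot 10^{-5}$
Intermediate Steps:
$g{\left(q \right)} = 78 - 3 q$ ($g{\left(q \right)} = - 3 \left(-26 + q\right) = 78 - 3 q$)
$\frac{1}{25561 + g{\left(-182 \right)}} = \frac{1}{25561 + \left(78 - -546\right)} = \frac{1}{25561 + \left(78 + 546\right)} = \frac{1}{25561 + 624} = \frac{1}{26185}$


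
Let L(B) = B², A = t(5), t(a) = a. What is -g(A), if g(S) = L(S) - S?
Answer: -20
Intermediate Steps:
A = 5
g(S) = S² - S
-g(A) = -5*(-1 + 5) = -5*4 = -1*20 = -20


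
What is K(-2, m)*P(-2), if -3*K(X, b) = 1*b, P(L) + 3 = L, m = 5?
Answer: 25/3 ≈ 8.3333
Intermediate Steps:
P(L) = -3 + L
K(X, b) = -b/3
K(-2, m)*P(-2) = (-⅓*5)*(-3 - 2) = -5/3*(-5) = 25/3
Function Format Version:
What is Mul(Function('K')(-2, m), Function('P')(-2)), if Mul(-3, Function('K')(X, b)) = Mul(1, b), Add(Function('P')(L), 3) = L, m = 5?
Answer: Rational(25, 3) ≈ 8.3333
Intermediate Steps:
Function('P')(L) = Add(-3, L)
Function('K')(X, b) = Mul(Rational(-1, 3), b) (Function('K')(X, b) = Mul(Rational(-1, 3), Mul(1, b)) = Mul(Rational(-1, 3), b))
Mul(Function('K')(-2, m), Function('P')(-2)) = Mul(Mul(Rational(-1, 3), 5), Add(-3, -2)) = Mul(Rational(-5, 3), -5) = Rational(25, 3)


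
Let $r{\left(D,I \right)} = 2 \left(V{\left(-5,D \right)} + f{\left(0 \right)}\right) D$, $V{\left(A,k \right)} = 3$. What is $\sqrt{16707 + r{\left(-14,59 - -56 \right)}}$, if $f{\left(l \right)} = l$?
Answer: $3 \sqrt{1847} \approx 128.93$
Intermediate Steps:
$r{\left(D,I \right)} = 6 D$ ($r{\left(D,I \right)} = 2 \left(3 + 0\right) D = 2 \cdot 3 D = 6 D$)
$\sqrt{16707 + r{\left(-14,59 - -56 \right)}} = \sqrt{16707 + 6 \left(-14\right)} = \sqrt{16707 - 84} = \sqrt{16623} = 3 \sqrt{1847}$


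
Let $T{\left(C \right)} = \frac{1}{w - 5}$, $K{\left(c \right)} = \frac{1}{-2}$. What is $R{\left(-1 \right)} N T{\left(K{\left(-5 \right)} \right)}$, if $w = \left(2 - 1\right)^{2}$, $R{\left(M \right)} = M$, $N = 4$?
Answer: $1$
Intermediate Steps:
$w = 1$ ($w = 1^{2} = 1$)
$K{\left(c \right)} = - \frac{1}{2}$
$T{\left(C \right)} = - \frac{1}{4}$ ($T{\left(C \right)} = \frac{1}{1 - 5} = \frac{1}{-4} = - \frac{1}{4}$)
$R{\left(-1 \right)} N T{\left(K{\left(-5 \right)} \right)} = \left(-1\right) 4 \left(- \frac{1}{4}\right) = \left(-4\right) \left(- \frac{1}{4}\right) = 1$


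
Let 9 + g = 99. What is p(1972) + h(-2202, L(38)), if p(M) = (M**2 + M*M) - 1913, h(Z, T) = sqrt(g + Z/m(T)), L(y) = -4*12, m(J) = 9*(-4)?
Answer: 7775655 + sqrt(5442)/6 ≈ 7.7757e+6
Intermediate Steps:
g = 90 (g = -9 + 99 = 90)
m(J) = -36
L(y) = -48
h(Z, T) = sqrt(90 - Z/36) (h(Z, T) = sqrt(90 + Z/(-36)) = sqrt(90 + Z*(-1/36)) = sqrt(90 - Z/36))
p(M) = -1913 + 2*M**2 (p(M) = (M**2 + M**2) - 1913 = 2*M**2 - 1913 = -1913 + 2*M**2)
p(1972) + h(-2202, L(38)) = (-1913 + 2*1972**2) + sqrt(3240 - 1*(-2202))/6 = (-1913 + 2*3888784) + sqrt(3240 + 2202)/6 = (-1913 + 7777568) + sqrt(5442)/6 = 7775655 + sqrt(5442)/6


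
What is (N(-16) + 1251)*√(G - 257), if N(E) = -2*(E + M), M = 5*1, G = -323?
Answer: 2546*I*√145 ≈ 30658.0*I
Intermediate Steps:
M = 5
N(E) = -10 - 2*E (N(E) = -2*(E + 5) = -2*(5 + E) = -10 - 2*E)
(N(-16) + 1251)*√(G - 257) = ((-10 - 2*(-16)) + 1251)*√(-323 - 257) = ((-10 + 32) + 1251)*√(-580) = (22 + 1251)*(2*I*√145) = 1273*(2*I*√145) = 2546*I*√145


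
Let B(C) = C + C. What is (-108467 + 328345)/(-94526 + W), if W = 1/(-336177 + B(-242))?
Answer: -74024347358/31823217687 ≈ -2.3261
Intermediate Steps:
B(C) = 2*C
W = -1/336661 (W = 1/(-336177 + 2*(-242)) = 1/(-336177 - 484) = 1/(-336661) = -1/336661 ≈ -2.9703e-6)
(-108467 + 328345)/(-94526 + W) = (-108467 + 328345)/(-94526 - 1/336661) = 219878/(-31823217687/336661) = 219878*(-336661/31823217687) = -74024347358/31823217687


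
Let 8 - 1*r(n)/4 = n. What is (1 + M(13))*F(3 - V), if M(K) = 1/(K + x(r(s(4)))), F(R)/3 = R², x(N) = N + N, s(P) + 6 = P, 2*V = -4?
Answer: 2350/31 ≈ 75.806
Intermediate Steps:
V = -2 (V = (½)*(-4) = -2)
s(P) = -6 + P
r(n) = 32 - 4*n
x(N) = 2*N
F(R) = 3*R²
M(K) = 1/(80 + K) (M(K) = 1/(K + 2*(32 - 4*(-6 + 4))) = 1/(K + 2*(32 - 4*(-2))) = 1/(K + 2*(32 + 8)) = 1/(K + 2*40) = 1/(K + 80) = 1/(80 + K))
(1 + M(13))*F(3 - V) = (1 + 1/(80 + 13))*(3*(3 - 1*(-2))²) = (1 + 1/93)*(3*(3 + 2)²) = (1 + 1/93)*(3*5²) = 94*(3*25)/93 = (94/93)*75 = 2350/31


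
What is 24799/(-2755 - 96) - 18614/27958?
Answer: -373199478/39854129 ≈ -9.3641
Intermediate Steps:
24799/(-2755 - 96) - 18614/27958 = 24799/(-2851) - 18614*1/27958 = 24799*(-1/2851) - 9307/13979 = -24799/2851 - 9307/13979 = -373199478/39854129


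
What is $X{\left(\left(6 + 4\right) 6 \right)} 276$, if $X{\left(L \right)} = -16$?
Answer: $-4416$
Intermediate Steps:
$X{\left(\left(6 + 4\right) 6 \right)} 276 = \left(-16\right) 276 = -4416$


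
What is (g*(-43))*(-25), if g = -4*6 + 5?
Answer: -20425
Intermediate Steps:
g = -19 (g = -24 + 5 = -19)
(g*(-43))*(-25) = -19*(-43)*(-25) = 817*(-25) = -20425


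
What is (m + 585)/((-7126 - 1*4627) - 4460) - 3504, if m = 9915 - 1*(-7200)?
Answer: -56828052/16213 ≈ -3505.1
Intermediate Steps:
m = 17115 (m = 9915 + 7200 = 17115)
(m + 585)/((-7126 - 1*4627) - 4460) - 3504 = (17115 + 585)/((-7126 - 1*4627) - 4460) - 3504 = 17700/((-7126 - 4627) - 4460) - 3504 = 17700/(-11753 - 4460) - 3504 = 17700/(-16213) - 3504 = 17700*(-1/16213) - 3504 = -17700/16213 - 3504 = -56828052/16213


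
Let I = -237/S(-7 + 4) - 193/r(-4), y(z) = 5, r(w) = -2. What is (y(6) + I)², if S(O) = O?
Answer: 130321/4 ≈ 32580.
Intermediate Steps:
I = 351/2 (I = -237/(-7 + 4) - 193/(-2) = -237/(-3) - 193*(-½) = -237*(-⅓) + 193/2 = 79 + 193/2 = 351/2 ≈ 175.50)
(y(6) + I)² = (5 + 351/2)² = (361/2)² = 130321/4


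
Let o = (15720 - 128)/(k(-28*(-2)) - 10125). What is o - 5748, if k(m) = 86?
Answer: -57719764/10039 ≈ -5749.6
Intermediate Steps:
o = -15592/10039 (o = (15720 - 128)/(86 - 10125) = 15592/(-10039) = 15592*(-1/10039) = -15592/10039 ≈ -1.5531)
o - 5748 = -15592/10039 - 5748 = -57719764/10039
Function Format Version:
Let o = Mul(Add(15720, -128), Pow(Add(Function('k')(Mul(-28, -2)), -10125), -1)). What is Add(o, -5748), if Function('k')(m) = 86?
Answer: Rational(-57719764, 10039) ≈ -5749.6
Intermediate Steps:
o = Rational(-15592, 10039) (o = Mul(Add(15720, -128), Pow(Add(86, -10125), -1)) = Mul(15592, Pow(-10039, -1)) = Mul(15592, Rational(-1, 10039)) = Rational(-15592, 10039) ≈ -1.5531)
Add(o, -5748) = Add(Rational(-15592, 10039), -5748) = Rational(-57719764, 10039)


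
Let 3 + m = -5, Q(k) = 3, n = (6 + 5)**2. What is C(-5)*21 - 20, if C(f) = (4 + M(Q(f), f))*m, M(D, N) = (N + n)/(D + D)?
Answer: -3940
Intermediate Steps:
n = 121 (n = 11**2 = 121)
M(D, N) = (121 + N)/(2*D) (M(D, N) = (N + 121)/(D + D) = (121 + N)/((2*D)) = (121 + N)*(1/(2*D)) = (121 + N)/(2*D))
m = -8 (m = -3 - 5 = -8)
C(f) = -580/3 - 4*f/3 (C(f) = (4 + (1/2)*(121 + f)/3)*(-8) = (4 + (1/2)*(1/3)*(121 + f))*(-8) = (4 + (121/6 + f/6))*(-8) = (145/6 + f/6)*(-8) = -580/3 - 4*f/3)
C(-5)*21 - 20 = (-580/3 - 4/3*(-5))*21 - 20 = (-580/3 + 20/3)*21 - 20 = -560/3*21 - 20 = -3920 - 20 = -3940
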